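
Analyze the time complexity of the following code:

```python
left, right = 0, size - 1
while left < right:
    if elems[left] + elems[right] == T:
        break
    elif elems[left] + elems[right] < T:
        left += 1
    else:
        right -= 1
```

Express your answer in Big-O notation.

Time complexity: O(n).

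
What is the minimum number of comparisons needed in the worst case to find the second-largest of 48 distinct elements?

Lower bound: finding the max needs 48-1 comparisons. By the adversary weight-doubling argument, the max must personally win >= ceil(log_2(48)) = 6 comparisons; the 2nd-largest is among those 6 losers, needing 6-1 more comparisons. Total >= 48-1 + 6-1 = 52. A balanced knockout tournament achieves this.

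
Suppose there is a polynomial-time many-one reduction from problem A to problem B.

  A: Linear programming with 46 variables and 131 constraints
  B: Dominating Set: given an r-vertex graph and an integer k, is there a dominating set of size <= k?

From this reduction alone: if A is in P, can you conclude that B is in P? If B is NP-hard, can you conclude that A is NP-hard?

A poly-time reduction A <=_p B transfers tractability DOWN (B easy => A easy) and hardness UP (A hard => B hard), not the reverse.
From A in P, the reduction alone does NOT give B in P: any problem in P trivially reduces to SAT, yet SAT is not known to be in P.
From B NP-hard, the reduction alone does NOT give A NP-hard: again, easy problems reduce to hard ones.
(Here in fact A is P and B is NP-complete.)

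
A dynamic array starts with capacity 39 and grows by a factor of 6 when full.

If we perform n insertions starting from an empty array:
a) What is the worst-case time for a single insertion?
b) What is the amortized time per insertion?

(a) Worst-case single insertion: O(n) -- when the array is full at capacity c, the resize copies all c elements, and c can be Theta(n).
(b) Resizes happen at sizes 39, 234, 1404, ... Total copy cost for n insertions: 39 + 234 + ... = O(n) (geometric series with ratio 1/6). Amortized cost per insertion: O(n)/n = O(1).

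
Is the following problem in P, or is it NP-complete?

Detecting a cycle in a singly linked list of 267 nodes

This problem is in P: Floyd's tortoise-and-hare runs in O(n) time, O(1) space.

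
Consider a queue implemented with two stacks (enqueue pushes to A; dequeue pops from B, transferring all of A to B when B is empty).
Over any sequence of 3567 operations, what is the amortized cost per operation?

Each element is pushed to A once, popped once, pushed to B once, and popped once: 4 unit operations over its lifetime. Over 3567 operations the total work is O(3567). Amortized O(1) per enqueue/dequeue.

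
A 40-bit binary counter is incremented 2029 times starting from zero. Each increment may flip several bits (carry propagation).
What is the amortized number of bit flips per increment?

Bit i flips on every 2^i-th increment, so over 2029 increments bit i flips floor(2029/2^i) times. Summing over i: total flips < 2 * 2029. Amortized: < 2 = O(1) per increment.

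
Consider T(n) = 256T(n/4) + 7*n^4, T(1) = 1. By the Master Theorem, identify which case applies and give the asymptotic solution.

a=256, b=4, f(n)=7*n^4.
log_4(256) = 4, so n^(log_b(a)) = n^4.
f(n) = Theta(n^4), so Case 2 applies.
T(n) = Theta(n^4 log n).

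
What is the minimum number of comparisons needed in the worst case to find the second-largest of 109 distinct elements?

Lower bound: finding the max needs 109-1 comparisons. By the adversary weight-doubling argument, the max must personally win >= ceil(log_2(109)) = 7 comparisons; the 2nd-largest is among those 7 losers, needing 7-1 more comparisons. Total >= 109-1 + 7-1 = 114. A balanced knockout tournament achieves this.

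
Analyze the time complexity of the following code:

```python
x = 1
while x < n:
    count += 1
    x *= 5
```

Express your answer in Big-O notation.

Time complexity: O(log n).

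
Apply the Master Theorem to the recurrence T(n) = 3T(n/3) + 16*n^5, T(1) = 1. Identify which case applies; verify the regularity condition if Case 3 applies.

a=3, b=3, f(n)=16*n^5.
log_3(3) = 1 < 5.
f(n) = Omega(n^(1+epsilon)) for some epsilon > 0, so Case 3 is the candidate.
Regularity: a*f(n/b) = 3*16*(n/3)^5 = (3/243)*16*n^5 <= c*f(n) with c = 3/243 < 1. Satisfied.
Case 3: T(n) = Theta(n^5).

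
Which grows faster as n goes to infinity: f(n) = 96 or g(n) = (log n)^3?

g(n) = (log n)^3 grows faster: any unbounded function dominates a constant.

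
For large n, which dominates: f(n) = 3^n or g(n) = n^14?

f(n) = 3^n grows faster: any exponential with base > 1 dominates every polynomial.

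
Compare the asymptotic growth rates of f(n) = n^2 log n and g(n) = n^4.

g(n) = n^4 grows faster: n^4 / (n^2 log n) = n^2/log n -> infinity.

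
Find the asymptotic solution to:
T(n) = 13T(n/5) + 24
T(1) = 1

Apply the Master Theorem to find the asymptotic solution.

a=13, b=5, f(n)=24. log_5(13) = 1.594. Case 1 of Master Theorem: T(n) = O(n^1.594).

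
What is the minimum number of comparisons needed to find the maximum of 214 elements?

Finding the maximum requires 213 comparisons. Each comparison eliminates exactly one candidate. With 214 candidates, we need 213 eliminations.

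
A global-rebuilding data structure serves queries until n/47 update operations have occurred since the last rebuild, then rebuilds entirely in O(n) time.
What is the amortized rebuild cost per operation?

The O(n) rebuild is triggered by n/47 operations, so each contributes O(n)/(n/47) = O(47) = O(1) to the rebuild cost.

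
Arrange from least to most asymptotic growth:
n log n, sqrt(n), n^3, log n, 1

Ordered by growth rate: 1 < log n < sqrt(n) < n log n < n^3.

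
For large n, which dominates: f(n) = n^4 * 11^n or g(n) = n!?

g(n) = n! grows faster: by Stirling n! ~ (n/e)^n sqrt(2*pi*n); (n/e)^n eventually dominates n^4 * 11^n.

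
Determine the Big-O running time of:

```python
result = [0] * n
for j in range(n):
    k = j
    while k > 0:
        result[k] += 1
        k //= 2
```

Time complexity: O(n log n).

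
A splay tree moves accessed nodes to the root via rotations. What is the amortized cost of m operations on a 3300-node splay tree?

Using a potential function Phi = sum of log(size of subtree) for each node, each splay operation has amortized cost O(log n) where n = 3300. Bad individual operations (O(n)) are offset by decreased potential.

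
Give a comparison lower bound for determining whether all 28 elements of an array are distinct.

In the algebraic decision-tree model, the YES region for element distinctness on 28 elements has 28! connected components (one per ordering). Ben-Or's theorem then gives a lower bound of Omega(log(n!)) = Omega(n log n).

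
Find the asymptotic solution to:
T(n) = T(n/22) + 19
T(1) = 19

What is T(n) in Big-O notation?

Each step divides n by 22 and adds 19. After log_22(n) steps, T(n) = O(log n).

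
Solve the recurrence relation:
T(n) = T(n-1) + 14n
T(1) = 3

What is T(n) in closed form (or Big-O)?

Unrolling: T(n) = 3 + 14*(2 + 3 + ... + n) = 3 + 14*(n(n+1)/2 - 1) = O(n^2).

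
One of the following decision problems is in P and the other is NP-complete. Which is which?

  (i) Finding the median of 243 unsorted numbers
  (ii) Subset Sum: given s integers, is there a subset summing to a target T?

(i) is P: linear-time selection (median-of-medians) runs in O(n).
(ii) is NP-complete: one of Karp's 21 NP-complete problems.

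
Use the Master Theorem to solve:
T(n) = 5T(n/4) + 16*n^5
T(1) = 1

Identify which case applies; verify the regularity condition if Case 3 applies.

a=5, b=4, f(n)=16*n^5.
log_4(5) = 1.161 < 5.
f(n) = Omega(n^(1.161+epsilon)) for some epsilon > 0, so Case 3 is the candidate.
Regularity: a*f(n/b) = 5*16*(n/4)^5 = (5/1024)*16*n^5 <= c*f(n) with c = 5/1024 < 1. Satisfied.
Case 3: T(n) = Theta(n^5).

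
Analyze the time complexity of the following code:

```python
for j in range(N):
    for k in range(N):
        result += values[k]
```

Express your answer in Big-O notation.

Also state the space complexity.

Time complexity: O(n^2).
Space complexity: O(1).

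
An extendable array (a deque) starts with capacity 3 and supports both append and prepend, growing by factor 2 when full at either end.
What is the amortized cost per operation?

Growth at either end copies all elements; capacities form a geometric sequence with ratio 2, so total copy cost over n operations is O(n) (two geometric series). Amortized O(1).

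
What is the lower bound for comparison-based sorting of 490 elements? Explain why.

A comparison-based sorting algorithm corresponds to a decision tree. With 490! possible permutations, the tree has 490! leaves. The height is at least log_2(490!) = Omega(n log n) by Stirling's approximation.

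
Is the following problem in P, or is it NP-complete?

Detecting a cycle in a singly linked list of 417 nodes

This problem is in P: Floyd's tortoise-and-hare runs in O(n) time, O(1) space.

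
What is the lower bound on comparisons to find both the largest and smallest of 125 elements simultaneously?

Pair elements first (floor(125/2) comparisons), then find max among winners and min among losers. Total: ceil(3*125/2) - 2 = 186 comparisons.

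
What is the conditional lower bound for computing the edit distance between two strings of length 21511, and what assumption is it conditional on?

Under SETH (the Strong Exponential Time Hypothesis), edit distance on length-21511 strings cannot be computed in O(n^(2-epsilon)) time for any epsilon > 0 (Backurs-Indyk). The reduction is from CNF-SAT via the orthogonal vectors problem.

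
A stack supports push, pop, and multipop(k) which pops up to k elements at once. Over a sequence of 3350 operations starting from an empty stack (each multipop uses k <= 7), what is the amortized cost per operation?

Each element is pushed exactly once and popped at most once (whether by pop or as part of a multipop). So the total number of individual pops over the whole sequence is at most the number of pushes, which is at most 3350. Total work <= 2 * 3350, hence O(1) amortized per operation.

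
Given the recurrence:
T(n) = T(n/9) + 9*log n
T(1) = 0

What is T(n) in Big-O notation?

Each of the log_9(n) levels adds O(log n). T(n) = O(log^2 n).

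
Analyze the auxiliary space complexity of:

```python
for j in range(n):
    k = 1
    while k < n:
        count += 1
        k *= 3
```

Space complexity: O(1).
Only a constant amount of auxiliary storage is used; nothing grows with n.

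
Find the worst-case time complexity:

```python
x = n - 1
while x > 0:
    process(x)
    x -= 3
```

Time complexity: O(n).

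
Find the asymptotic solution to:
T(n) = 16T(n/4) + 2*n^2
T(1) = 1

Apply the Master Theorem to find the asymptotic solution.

a=16, b=4, f(n)=2*n^2. log_4(16) = 2. Case 2: T(n) = O(n^2 log n).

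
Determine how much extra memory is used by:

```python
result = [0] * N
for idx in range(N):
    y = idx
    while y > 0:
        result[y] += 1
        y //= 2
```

Space complexity: O(n).
Auxiliary storage grows linearly with the input size n in the worst case.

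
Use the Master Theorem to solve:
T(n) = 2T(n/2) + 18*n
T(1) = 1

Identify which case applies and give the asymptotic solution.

a=2, b=2, f(n)=18*n.
log_2(2) = 1, so n^(log_b(a)) = n.
f(n) = Theta(n), so Case 2 applies.
T(n) = Theta(n log n).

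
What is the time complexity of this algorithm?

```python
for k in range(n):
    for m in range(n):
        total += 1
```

Time complexity: O(n^2).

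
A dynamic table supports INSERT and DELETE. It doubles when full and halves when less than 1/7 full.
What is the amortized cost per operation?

Using potential function Phi = |2*num_items - table_size| when load > 1/2, and Phi = table_size/2 - num_items otherwise. The gap of 1/7 vs 1/2 for shrinking prevents thrashing. Both insert and delete have O(1) amortized cost.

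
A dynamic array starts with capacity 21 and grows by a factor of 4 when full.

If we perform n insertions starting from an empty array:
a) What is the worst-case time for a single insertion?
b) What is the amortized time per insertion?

(a) Worst-case single insertion: O(n) -- when the array is full at capacity c, the resize copies all c elements, and c can be Theta(n).
(b) Resizes happen at sizes 21, 84, 336, ... Total copy cost for n insertions: 21 + 84 + ... = O(n) (geometric series with ratio 1/4). Amortized cost per insertion: O(n)/n = O(1).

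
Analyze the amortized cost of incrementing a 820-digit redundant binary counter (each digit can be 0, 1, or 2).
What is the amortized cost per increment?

A redundant counter on 820 digits allows digit values 0, 1, 2. Increment adds 1 to the least significant digit and carries any 2 to a 0 plus +1 on the next digit. With potential Phi = (number of 2-digits), each increment does O(1) actual work plus a chain of carries, each of which decreases Phi by 1. Amortized O(1).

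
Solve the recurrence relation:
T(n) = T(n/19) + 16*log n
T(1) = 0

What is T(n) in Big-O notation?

Each of the log_19(n) levels adds O(log n). T(n) = O(log^2 n).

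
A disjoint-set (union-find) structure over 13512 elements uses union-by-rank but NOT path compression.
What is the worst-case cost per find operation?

Union-by-rank alone keeps every tree's height <= log_2(13512) ~= 13.7. Each find traverses from a node to its root, costing O(height) = O(log n). Without path compression this bound is tight.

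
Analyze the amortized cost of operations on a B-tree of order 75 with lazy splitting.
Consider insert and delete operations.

In a B-tree of order 75, a node splits when it has 75 keys. With lazy splitting, we use potential Phi = number of full nodes + number of near-empty nodes. Each split costs O(1) but reduces potential. Between splits, at least 37 insertions must occur in that node. Amortized structural cost is O(1) per operation, plus O(log_75 n) traversal.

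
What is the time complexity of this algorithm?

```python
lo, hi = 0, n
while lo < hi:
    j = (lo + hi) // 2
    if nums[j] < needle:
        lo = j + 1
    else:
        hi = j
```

Time complexity: O(log n).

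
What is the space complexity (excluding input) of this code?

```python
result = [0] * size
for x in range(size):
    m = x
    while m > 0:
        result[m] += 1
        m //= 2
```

Space complexity: O(n).
Auxiliary storage grows linearly with the input size n in the worst case.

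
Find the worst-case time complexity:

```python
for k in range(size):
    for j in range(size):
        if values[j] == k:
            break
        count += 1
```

Time complexity: O(n^2).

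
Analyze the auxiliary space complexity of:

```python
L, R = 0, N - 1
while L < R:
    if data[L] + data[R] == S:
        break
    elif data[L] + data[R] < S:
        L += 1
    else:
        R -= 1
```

Space complexity: O(1).
Only a constant amount of auxiliary storage is used; nothing grows with n.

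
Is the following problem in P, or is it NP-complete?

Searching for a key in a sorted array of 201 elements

This problem is in P: binary search runs in O(log n).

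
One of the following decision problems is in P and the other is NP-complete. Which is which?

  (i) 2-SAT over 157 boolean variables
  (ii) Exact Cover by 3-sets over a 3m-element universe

(i) is P: 2-SAT is solvable in linear time via implication-graph SCCs.
(ii) is NP-complete: one of Karp's 21 NP-complete problems.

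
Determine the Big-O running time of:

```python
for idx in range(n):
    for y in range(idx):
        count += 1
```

Time complexity: O(n^2).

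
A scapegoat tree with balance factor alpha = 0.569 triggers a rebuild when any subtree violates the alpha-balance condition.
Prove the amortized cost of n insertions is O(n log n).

Define potential Phi = c * sum of |size(left(v)) - size(right(v))| over all nodes. An insertion at depth d costs O(d) = O(log n) and increases Phi by O(log n). When a rebuild of subtree of size s occurs, it costs O(s) but reduces Phi by Omega(s). With alpha = 0.569, between rebuilds Omega(s) insertions must occur. Amortized cost per insertion: O(log n).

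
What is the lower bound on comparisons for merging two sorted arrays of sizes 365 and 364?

Adversary argument: with sizes 365 and 364 (differing by at most 1), interleave the two arrays so that every consecutive pair in the output comes from different inputs. Then each of the 728 adjacent output pairs must be directly compared, or the algorithm cannot determine their relative order. So 728 comparisons are necessary; standard merge achieves this.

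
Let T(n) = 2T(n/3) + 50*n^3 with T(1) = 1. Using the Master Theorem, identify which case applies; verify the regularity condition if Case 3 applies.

a=2, b=3, f(n)=50*n^3.
log_3(2) = 0.6309 < 3.
f(n) = Omega(n^(0.6309+epsilon)) for some epsilon > 0, so Case 3 is the candidate.
Regularity: a*f(n/b) = 2*50*(n/3)^3 = (2/27)*50*n^3 <= c*f(n) with c = 2/27 < 1. Satisfied.
Case 3: T(n) = Theta(n^3).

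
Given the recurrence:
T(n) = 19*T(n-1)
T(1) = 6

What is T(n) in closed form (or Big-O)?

Each step multiplies by 19. T(n) = T(1)*19^(n-1) = 6*19^(n-1).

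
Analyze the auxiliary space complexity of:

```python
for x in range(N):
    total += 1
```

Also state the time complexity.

Space complexity: O(1).
Only a constant amount of auxiliary storage is used; nothing grows with n.
Time complexity: O(n).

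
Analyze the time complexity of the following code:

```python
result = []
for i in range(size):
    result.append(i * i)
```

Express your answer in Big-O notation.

Time complexity: O(n).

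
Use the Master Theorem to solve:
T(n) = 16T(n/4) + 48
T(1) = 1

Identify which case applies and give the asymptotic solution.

a=16, b=4, f(n)=48.
log_4(16) = 2 > 0.
Since f(n) = O(n^0) is polynomially smaller than n^2, Case 1 applies.
T(n) = Theta(n^2).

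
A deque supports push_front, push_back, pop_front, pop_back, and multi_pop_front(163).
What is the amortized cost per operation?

Assign 2 credits to each push operation. A pop uses 1 saved credit. multi_pop_front(163) uses up to 163 saved credits from previous pushes. Credits never go negative. Amortized cost is O(1).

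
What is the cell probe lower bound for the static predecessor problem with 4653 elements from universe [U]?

The Patrascu-Thorup lower bound shows any data structure on n = 4653 elements using O(n * polylog(n)) space requires Omega(log log U) query time. van Emde Boas trees achieve O(log log U) with O(U) space.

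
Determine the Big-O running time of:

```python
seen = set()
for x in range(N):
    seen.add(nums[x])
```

Time complexity: O(n).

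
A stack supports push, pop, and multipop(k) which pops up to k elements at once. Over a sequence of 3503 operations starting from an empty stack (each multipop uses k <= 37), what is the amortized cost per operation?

Each element is pushed exactly once and popped at most once (whether by pop or as part of a multipop). So the total number of individual pops over the whole sequence is at most the number of pushes, which is at most 3503. Total work <= 2 * 3503, hence O(1) amortized per operation.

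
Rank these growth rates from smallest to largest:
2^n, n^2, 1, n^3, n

Ordered by growth rate: 1 < n < n^2 < n^3 < 2^n.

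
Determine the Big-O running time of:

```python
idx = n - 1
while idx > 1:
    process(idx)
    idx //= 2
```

Time complexity: O(log n).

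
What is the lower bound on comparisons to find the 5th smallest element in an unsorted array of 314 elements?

Finding the 5th smallest of 314 elements requires Omega(n) comparisons. Every element must participate in at least one comparison; otherwise it could be the 5th smallest.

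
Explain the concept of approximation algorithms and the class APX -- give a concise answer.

An approximation algorithm finds solutions within a guaranteed factor of optimal in polynomial time. APX is the class of optimization problems with constant-factor polynomial-time approximation algorithms. Vertex Cover is in APX (2-approximation). Unless P = NP, TSP has no constant-factor approximation, but Metric TSP has a 3/2-approximation.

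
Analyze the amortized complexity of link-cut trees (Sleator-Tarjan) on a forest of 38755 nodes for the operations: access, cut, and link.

Link-cut trees represent the forest using splay trees over preferred paths. With potential Phi = sum over nodes of log(size of virtual subtree), each access on 38755 nodes is O(log 38755) = O(log n) amortized by the splay-tree access lemma. Cut and link are O(1) plus one access.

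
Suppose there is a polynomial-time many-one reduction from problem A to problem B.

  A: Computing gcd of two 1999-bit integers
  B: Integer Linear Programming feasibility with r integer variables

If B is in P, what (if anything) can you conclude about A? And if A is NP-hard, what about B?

A poly-time reduction A <=_p B means any A-instance can be transformed to a B-instance in poly time.
If B is in P: compose the reduction with B's poly-time algorithm to solve A in poly time, so A is in P.
If A is NP-hard: every NP problem reduces to A, which reduces to B; composing reductions, every NP problem reduces to B, so B is NP-hard.
(Here in fact A is P and B is NP-complete.)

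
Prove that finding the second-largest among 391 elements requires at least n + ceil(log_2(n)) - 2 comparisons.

Lower bound (adversary): identifying the maximum requires 391-1 comparisons (each eliminates one candidate). Assign weight 1 to each element; on each comparison the adversary lets the heavier side win and gives it the loser's weight. The max ends with weight 391, but each comparison it wins at most doubles its weight, so the max must win >= ceil(log_2(391)) = 9 comparisons. The second-largest is one of those 9 direct losers to the max, and identifying which one is largest needs >= 9-1 further comparisons. Total >= 391-1 + 9-1 = 398.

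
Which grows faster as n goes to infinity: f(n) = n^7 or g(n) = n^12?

g(n) = n^12 grows faster: n^12/n^7 = n^5 -> infinity.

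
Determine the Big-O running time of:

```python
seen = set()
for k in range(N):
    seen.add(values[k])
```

Time complexity: O(n).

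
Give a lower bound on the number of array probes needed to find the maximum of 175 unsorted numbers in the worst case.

Adversary: any unprobed cell could hold a value larger than everything seen so far. If fewer than 175 cells are probed, the adversary places the max in an unprobed cell. So all 175 cells must be examined; together with 175-1 comparisons this is tight.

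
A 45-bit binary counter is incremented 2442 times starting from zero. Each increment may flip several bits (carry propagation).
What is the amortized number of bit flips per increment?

Bit i flips on every 2^i-th increment, so over 2442 increments bit i flips floor(2442/2^i) times. Summing over i: total flips < 2 * 2442. Amortized: < 2 = O(1) per increment.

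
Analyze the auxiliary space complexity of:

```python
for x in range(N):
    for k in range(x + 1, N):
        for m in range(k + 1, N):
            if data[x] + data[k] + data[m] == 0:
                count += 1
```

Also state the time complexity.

Space complexity: O(1).
Only a constant amount of auxiliary storage is used; nothing grows with n.
Time complexity: O(n^3).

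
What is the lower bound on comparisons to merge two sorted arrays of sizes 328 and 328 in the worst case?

Adversary: with |328 - 328| <= 1 the inputs can be fully interleaved so that every adjacent pair in the merged output comes from different arrays. Then each of the 655 adjacent pairs must be directly compared, or the algorithm cannot determine their relative order. Standard merge meets this bound.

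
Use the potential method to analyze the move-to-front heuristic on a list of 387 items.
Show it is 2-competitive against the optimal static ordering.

Let Phi = number of inversions between the MTF list and the optimal static list (0 <= Phi <= C(387,2)). Accessing an element at MTF position k and optimal position j: the move-to-front destroys all k-1 inversions in front of it that are not in front in optimal (>= k-j of them) and creates at most j-1 new ones. Amortized cost <= k + (j-1) - (k-j) = 2j - 1 <= 2 * optimal cost.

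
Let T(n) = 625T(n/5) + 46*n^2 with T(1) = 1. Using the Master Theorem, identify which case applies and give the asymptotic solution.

a=625, b=5, f(n)=46*n^2.
log_5(625) = 4 > 2.
Since f(n) = O(n^2) is polynomially smaller than n^4, Case 1 applies.
T(n) = Theta(n^4).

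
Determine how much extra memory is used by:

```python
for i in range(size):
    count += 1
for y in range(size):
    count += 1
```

Space complexity: O(1).
Only a constant amount of auxiliary storage is used; nothing grows with n.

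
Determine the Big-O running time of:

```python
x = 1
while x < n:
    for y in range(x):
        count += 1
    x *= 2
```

Time complexity: O(n).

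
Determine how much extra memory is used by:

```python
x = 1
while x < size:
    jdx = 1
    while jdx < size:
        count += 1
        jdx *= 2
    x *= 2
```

Space complexity: O(1).
Only a constant amount of auxiliary storage is used; nothing grows with n.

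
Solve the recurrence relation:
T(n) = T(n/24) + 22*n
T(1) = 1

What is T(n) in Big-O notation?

Geometric series: 22*n*(1 + 1/24 + 1/24^2 + ...) = O(n). T(n) = O(n).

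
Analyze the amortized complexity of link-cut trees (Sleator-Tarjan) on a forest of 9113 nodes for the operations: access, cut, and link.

Link-cut trees represent the forest using splay trees over preferred paths. With potential Phi = sum over nodes of log(size of virtual subtree), each access on 9113 nodes is O(log 9113) = O(log n) amortized by the splay-tree access lemma. Cut and link are O(1) plus one access.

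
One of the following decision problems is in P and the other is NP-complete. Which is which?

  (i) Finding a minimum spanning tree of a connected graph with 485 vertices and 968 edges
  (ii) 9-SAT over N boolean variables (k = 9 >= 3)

(i) is P: Kruskal's / Prim's algorithms run in polynomial time.
(ii) is NP-complete: 3-SAT is NP-complete (Cook-Levin); k-SAT for k>=3 reduces from 3-SAT.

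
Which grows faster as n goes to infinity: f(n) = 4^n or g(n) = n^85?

f(n) = 4^n grows faster: any exponential with base > 1 dominates every polynomial.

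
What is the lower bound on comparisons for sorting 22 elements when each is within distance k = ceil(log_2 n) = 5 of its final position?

Partition the 22 positions into floor(n/k) blocks of k = 5 consecutive positions; any permutation within a block keeps every element within k of its final position, so there are at least (k!)^(n/k) distinguishable inputs. Lower bound: log_2((k!)^(n/k)) = (n/k) * log_2(k!) = Theta(n log k); with k = ceil(log_2 n), this is Omega(n log log n).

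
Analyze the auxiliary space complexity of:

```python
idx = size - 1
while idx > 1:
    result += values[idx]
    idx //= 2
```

Space complexity: O(1).
Only a constant amount of auxiliary storage is used; nothing grows with n.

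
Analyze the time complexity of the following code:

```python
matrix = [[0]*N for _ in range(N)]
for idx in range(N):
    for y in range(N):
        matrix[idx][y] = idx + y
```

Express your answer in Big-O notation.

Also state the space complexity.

Time complexity: O(n^2).
Space complexity: O(n^2).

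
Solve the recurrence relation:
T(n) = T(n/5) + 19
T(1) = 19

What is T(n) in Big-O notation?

Each step divides n by 5 and adds 19. After log_5(n) steps, T(n) = O(log n).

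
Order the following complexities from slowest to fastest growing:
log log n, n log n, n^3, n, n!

Ordered by growth rate: log log n < n < n log n < n^3 < n!.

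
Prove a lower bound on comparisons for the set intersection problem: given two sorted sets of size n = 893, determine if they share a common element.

For two sorted arrays of size n = 893, any correct algorithm must examine Omega(n) elements. If fewer are examined, an adversary places a common element in an unexamined gap. A merge-based scan achieves O(n), so the bound is tight.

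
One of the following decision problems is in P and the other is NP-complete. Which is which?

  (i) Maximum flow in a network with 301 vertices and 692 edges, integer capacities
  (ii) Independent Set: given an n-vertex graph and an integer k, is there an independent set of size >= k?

(i) is P: Edmonds-Karp / push-relabel run in polynomial time.
(ii) is NP-complete: complement of Clique (with k part of the input).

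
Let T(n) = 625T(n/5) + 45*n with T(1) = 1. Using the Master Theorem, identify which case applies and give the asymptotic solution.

a=625, b=5, f(n)=45*n.
log_5(625) = 4 > 1.
Since f(n) = O(n^1) is polynomially smaller than n^4, Case 1 applies.
T(n) = Theta(n^4).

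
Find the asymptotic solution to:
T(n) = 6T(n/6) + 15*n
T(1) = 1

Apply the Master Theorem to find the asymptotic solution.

a=6, b=6, f(n)=15*n. log_6(6) = 1. Case 2: T(n) = O(n log n).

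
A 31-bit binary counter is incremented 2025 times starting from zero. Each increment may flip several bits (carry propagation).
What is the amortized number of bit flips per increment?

Bit i flips on every 2^i-th increment, so over 2025 increments bit i flips floor(2025/2^i) times. Summing over i: total flips < 2 * 2025. Amortized: < 2 = O(1) per increment.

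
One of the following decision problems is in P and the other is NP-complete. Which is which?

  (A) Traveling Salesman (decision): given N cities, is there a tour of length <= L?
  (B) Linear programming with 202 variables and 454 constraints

(A) is NP-complete: reduces from Hamiltonian Cycle.
(B) is P: the ellipsoid and interior-point methods run in polynomial time.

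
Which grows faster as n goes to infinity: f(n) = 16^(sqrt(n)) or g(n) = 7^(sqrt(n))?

f(n) = 16^(sqrt(n)) grows faster: ratio is (16/7)^(sqrt(n)) -> infinity since 16/7 > 1.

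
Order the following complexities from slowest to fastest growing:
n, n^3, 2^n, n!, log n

Ordered by growth rate: log n < n < n^3 < 2^n < n!.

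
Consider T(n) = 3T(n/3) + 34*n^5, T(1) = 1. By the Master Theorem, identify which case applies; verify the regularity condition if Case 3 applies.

a=3, b=3, f(n)=34*n^5.
log_3(3) = 1 < 5.
f(n) = Omega(n^(1+epsilon)) for some epsilon > 0, so Case 3 is the candidate.
Regularity: a*f(n/b) = 3*34*(n/3)^5 = (3/243)*34*n^5 <= c*f(n) with c = 3/243 < 1. Satisfied.
Case 3: T(n) = Theta(n^5).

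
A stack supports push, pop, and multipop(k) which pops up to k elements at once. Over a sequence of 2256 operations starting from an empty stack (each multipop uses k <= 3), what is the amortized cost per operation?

Each element is pushed exactly once and popped at most once (whether by pop or as part of a multipop). So the total number of individual pops over the whole sequence is at most the number of pushes, which is at most 2256. Total work <= 2 * 2256, hence O(1) amortized per operation.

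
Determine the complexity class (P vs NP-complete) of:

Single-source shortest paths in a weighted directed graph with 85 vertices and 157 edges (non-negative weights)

This problem is in P: Dijkstra's algorithm runs in O((V+E) log V).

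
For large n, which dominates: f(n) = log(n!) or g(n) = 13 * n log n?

f(n) = log(n!) and g(n) = 13 * n log n are Theta of each other: Stirling: log(n!) = n log n - n + O(log n) = Theta(n log n); the constant 13 doesn't change the Theta class.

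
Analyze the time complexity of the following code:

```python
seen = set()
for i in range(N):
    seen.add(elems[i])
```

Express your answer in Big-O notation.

Time complexity: O(n).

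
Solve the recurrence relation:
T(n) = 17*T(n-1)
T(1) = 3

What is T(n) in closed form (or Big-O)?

Each step multiplies by 17. T(n) = T(1)*17^(n-1) = 3*17^(n-1).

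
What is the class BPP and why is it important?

BPP (Bounded-error Probabilistic Polynomial time) is the class of problems solvable by a randomized algorithm in polynomial time with error probability at most 1/3. BPP contains P and is contained in PSPACE. It is widely conjectured that P = BPP, meaning randomness does not help for decision problems.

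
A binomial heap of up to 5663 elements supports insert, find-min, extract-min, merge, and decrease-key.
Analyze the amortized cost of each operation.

A binomial heap with n <= 5663 elements has at most floor(log_2 5663) + 1 = 13 trees. Using potential Phi = number of trees: Insert adds one tree, but cascading merges reduce count -- amortized O(1). Find-min reads the cached minimum pointer: O(1). Extract-min creates O(log n) new trees: O(log n). Merge combines tree lists: O(log n). Decrease-key sifts the element up its tree of height <= log n: O(log n).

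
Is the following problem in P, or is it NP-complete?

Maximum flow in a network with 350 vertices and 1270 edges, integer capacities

This problem is in P: Edmonds-Karp / push-relabel run in polynomial time.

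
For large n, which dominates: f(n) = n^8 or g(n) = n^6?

f(n) = n^8 grows faster: n^8/n^6 = n^2 -> infinity.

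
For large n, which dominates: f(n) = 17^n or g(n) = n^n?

g(n) = n^n grows faster: n^n / 17^n = (n/17)^n -> infinity once n > 17.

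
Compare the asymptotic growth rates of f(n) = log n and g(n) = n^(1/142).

g(n) = n^(1/142) grows faster: any positive power of n dominates log n.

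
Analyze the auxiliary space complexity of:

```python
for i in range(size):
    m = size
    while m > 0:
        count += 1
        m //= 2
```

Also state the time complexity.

Space complexity: O(1).
Only a constant amount of auxiliary storage is used; nothing grows with n.
Time complexity: O(n log n).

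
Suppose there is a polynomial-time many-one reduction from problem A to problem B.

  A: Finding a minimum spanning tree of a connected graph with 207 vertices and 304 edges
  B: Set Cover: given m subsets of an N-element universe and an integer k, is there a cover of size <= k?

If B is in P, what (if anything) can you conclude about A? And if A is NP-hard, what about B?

A poly-time reduction A <=_p B means any A-instance can be transformed to a B-instance in poly time.
If B is in P: compose the reduction with B's poly-time algorithm to solve A in poly time, so A is in P.
If A is NP-hard: every NP problem reduces to A, which reduces to B; composing reductions, every NP problem reduces to B, so B is NP-hard.
(Here in fact A is P and B is NP-complete.)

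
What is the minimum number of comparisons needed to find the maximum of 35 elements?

Finding the maximum requires 34 comparisons. Each comparison eliminates exactly one candidate. With 35 candidates, we need 34 eliminations.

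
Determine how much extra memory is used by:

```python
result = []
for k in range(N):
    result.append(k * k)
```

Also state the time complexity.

Space complexity: O(n).
Auxiliary storage grows linearly with the input size n in the worst case.
Time complexity: O(n).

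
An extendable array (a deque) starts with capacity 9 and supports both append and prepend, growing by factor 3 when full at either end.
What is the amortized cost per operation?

Growth at either end copies all elements; capacities form a geometric sequence with ratio 3, so total copy cost over n operations is O(n) (two geometric series). Amortized O(1).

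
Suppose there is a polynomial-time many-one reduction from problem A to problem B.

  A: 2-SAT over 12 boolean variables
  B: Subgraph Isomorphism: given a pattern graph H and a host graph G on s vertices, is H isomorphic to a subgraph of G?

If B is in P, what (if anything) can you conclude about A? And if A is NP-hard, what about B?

A poly-time reduction A <=_p B means any A-instance can be transformed to a B-instance in poly time.
If B is in P: compose the reduction with B's poly-time algorithm to solve A in poly time, so A is in P.
If A is NP-hard: every NP problem reduces to A, which reduces to B; composing reductions, every NP problem reduces to B, so B is NP-hard.
(Here in fact A is P and B is NP-complete.)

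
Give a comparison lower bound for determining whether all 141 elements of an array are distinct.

In the algebraic decision-tree model, the YES region for element distinctness on 141 elements has 141! connected components (one per ordering). Ben-Or's theorem then gives a lower bound of Omega(log(n!)) = Omega(n log n).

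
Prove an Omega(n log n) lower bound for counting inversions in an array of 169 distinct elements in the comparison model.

Decision-tree argument: at any leaf, the comparisons made (with transitivity) must totally order all 169 elements -- otherwise some pair (i,j) is unordered, and an adversary can present two inputs agreeing on every comparison made but with that pair flipped, changing the inversion count by 1, so the leaf's output is wrong on one of them. Hence the tree has >= 169! leaves and height >= log_2(169!) = Omega(n log n). Modified merge sort achieves O(n log n).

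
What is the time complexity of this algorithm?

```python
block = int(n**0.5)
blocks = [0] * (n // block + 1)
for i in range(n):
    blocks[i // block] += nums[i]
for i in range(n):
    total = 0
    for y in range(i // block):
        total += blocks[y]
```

Time complexity: O(n * sqrt(n)).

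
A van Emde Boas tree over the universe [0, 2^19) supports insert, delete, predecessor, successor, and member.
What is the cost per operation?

vEB recursively partitions [0, 524288) into sqrt(u) clusters of size sqrt(u). Each operation recurses into either one cluster or the summary, never both: T(u) = T(sqrt(u)) + O(1) => T(u) = O(log log u) = O(log 19). This is worst-case, not just amortized.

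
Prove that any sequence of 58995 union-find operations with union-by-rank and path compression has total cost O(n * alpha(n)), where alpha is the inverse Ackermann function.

Using Tarjan's analysis with rank-based potential function. Union-by-rank keeps tree height O(log n). Path compression flattens paths during find. For n = 58995 operations, total cost is O(n * alpha(n)), effectively O(n) since alpha grows incredibly slowly.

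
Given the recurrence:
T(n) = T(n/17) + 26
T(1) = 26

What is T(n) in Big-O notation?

Each step divides n by 17 and adds 26. After log_17(n) steps, T(n) = O(log n).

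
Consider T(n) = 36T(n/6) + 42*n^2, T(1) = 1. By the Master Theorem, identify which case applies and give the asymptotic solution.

a=36, b=6, f(n)=42*n^2.
log_6(36) = 2, so n^(log_b(a)) = n^2.
f(n) = Theta(n^2), so Case 2 applies.
T(n) = Theta(n^2 log n).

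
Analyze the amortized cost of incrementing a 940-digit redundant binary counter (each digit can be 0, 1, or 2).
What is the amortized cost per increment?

A redundant counter on 940 digits allows digit values 0, 1, 2. Increment adds 1 to the least significant digit and carries any 2 to a 0 plus +1 on the next digit. With potential Phi = (number of 2-digits), each increment does O(1) actual work plus a chain of carries, each of which decreases Phi by 1. Amortized O(1).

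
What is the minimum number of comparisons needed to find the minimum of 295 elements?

Finding the minimum requires 294 comparisons, identical reasoning to finding the maximum. Each comparison eliminates one candidate.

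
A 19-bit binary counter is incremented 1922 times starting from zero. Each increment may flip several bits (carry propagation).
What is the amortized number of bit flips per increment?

Bit i flips on every 2^i-th increment, so over 1922 increments bit i flips floor(1922/2^i) times. Summing over i: total flips < 2 * 1922. Amortized: < 2 = O(1) per increment.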